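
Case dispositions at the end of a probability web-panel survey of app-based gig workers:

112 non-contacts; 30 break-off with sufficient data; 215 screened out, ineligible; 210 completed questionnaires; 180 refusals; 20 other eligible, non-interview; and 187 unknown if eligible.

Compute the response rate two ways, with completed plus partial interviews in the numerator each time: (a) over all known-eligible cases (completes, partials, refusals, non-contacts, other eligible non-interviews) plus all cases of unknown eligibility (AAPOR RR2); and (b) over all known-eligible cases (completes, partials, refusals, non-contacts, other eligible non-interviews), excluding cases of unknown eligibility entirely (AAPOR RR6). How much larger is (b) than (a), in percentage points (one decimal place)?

11.0

Top = 210 + 30 = 240
Denominator = 210 + 30 + 180 + 112 + 20 + 187 = 739
RR2 = 240 / 739 = 0.3248
Denominator = 210 + 30 + 180 + 112 + 20 = 552
RR6 = 240 / 552 = 0.4348
Difference = 43.48 − 32.48 = 11.00 percentage points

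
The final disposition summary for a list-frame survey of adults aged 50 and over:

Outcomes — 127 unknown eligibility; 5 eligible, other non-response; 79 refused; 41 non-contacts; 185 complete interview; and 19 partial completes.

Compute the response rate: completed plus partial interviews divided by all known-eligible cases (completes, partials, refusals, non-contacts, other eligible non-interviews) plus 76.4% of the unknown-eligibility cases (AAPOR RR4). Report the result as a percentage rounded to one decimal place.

Numerator: 185 + 19 = 204
Eligible (known): 185 + 19 + 79 + 41 + 5 = 329
e × U: 0.7640 × 127 = 97.03
Base: 329 + 97.03 = 426.03
RR4 = 204 / 426.03 = 0.4788

47.9%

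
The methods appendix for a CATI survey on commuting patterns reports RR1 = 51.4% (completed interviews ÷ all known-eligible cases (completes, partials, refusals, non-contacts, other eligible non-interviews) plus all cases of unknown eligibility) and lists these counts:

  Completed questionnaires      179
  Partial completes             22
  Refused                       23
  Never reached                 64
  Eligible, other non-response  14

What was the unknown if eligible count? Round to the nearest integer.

46

RR1 = 179 / D = 0.514
D = 179 / 0.514 = 348.2
Remaining denominator categories sum to 302
unknown if eligible = 348.2 − 302 ≈ 46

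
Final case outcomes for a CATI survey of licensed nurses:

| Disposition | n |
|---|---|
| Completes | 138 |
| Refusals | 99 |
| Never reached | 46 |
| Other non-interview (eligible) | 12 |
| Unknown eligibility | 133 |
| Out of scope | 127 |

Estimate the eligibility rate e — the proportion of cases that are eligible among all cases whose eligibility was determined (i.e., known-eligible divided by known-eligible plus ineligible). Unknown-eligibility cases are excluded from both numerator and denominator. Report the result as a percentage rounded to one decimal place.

Determined eligible: 138 + 99 + 46 + 12 = 295
e = 295 / (295 + 127) = 295 / 422 = 0.6991

69.9%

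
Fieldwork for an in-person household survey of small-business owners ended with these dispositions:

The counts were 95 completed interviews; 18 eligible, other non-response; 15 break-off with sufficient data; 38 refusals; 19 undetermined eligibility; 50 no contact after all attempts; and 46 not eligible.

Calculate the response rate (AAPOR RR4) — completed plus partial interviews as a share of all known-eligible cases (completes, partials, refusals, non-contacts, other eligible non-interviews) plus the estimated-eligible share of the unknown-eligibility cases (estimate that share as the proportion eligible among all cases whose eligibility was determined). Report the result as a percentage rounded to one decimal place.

Num: 95 + 15 = 110
Determined eligible: 95 + 15 + 38 + 50 + 18 = 216
e = 216 / (216 + 46) = 216 / 262 = 0.8244
Estimated eligible among unknowns: 0.8244 × 19 = 15.66
Denom: 216 + 15.66 = 231.66
RR4 = 110 / 231.66 = 0.4748

47.5%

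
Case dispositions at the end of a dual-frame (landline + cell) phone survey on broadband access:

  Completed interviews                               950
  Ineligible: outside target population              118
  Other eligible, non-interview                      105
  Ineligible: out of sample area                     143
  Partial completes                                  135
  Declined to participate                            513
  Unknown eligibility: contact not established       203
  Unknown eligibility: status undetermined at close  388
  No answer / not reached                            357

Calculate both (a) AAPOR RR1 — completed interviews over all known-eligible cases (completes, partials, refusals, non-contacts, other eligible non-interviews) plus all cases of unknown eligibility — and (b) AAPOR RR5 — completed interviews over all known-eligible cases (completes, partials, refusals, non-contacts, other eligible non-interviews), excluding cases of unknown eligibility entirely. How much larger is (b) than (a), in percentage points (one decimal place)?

Unknown if eligible = 203 + 388 = 591
Out of scope = 118 + 143 = 261
Top → 950
Denominator → 950 + 135 + 513 + 357 + 105 + 591 = 2651
RR1 = 950 / 2651 = 0.3584
Denominator → 950 + 135 + 513 + 357 + 105 = 2060
RR5 = 950 / 2060 = 0.4612
Difference = 46.12 − 35.84 = 10.28 percentage points

10.3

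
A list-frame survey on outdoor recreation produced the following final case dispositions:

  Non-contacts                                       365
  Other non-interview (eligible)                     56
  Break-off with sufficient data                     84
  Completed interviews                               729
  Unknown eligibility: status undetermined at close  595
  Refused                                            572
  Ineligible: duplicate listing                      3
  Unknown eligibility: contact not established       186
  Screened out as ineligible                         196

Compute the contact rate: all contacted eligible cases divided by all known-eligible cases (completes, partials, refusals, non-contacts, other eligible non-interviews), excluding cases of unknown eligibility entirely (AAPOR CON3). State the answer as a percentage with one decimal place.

Unknown eligibility = 186 + 595 = 781
Out of scope = 196 + 3 = 199
Top: 729 + 84 + 572 + 56 = 1441
Denominator: 729 + 84 + 572 + 365 + 56 = 1806
CON3 = 1441 / 1806 = 0.7979

79.8%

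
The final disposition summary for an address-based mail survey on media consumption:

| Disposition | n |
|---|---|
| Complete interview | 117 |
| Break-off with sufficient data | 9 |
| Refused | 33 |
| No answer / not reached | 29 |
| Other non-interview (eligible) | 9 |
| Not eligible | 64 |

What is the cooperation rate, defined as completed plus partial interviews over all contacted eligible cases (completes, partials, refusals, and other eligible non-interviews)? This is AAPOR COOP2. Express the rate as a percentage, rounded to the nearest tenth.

Numerator = 117 + 9 = 126
Base = 117 + 9 + 33 + 9 = 168
COOP2 = 126 / 168 = 0.7500

75.0%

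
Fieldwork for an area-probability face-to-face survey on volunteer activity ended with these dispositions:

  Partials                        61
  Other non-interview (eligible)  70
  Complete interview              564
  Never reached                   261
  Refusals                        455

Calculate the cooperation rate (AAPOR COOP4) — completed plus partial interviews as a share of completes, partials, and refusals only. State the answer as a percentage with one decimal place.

Num = 564 + 61 = 625
Denom = 564 + 61 + 455 = 1080
COOP4 = 625 / 1080 = 0.5787

57.9%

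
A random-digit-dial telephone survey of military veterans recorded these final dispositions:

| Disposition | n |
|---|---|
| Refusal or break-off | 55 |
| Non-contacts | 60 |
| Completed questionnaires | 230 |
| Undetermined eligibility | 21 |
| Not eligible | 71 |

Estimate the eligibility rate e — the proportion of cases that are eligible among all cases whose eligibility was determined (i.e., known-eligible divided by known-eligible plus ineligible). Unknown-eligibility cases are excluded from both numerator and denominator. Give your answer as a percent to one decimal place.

82.9%

Known eligible: 230 + 55 + 60 = 345
e = 345 / (345 + 71) = 345 / 416 = 0.8293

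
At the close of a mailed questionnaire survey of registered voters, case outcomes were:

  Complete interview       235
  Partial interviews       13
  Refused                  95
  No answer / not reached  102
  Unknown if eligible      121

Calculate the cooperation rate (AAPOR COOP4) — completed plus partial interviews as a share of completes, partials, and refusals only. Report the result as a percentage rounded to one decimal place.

Top → 235 + 13 = 248
Base → 235 + 13 + 95 = 343
COOP4 = 248 / 343 = 0.7230

72.3%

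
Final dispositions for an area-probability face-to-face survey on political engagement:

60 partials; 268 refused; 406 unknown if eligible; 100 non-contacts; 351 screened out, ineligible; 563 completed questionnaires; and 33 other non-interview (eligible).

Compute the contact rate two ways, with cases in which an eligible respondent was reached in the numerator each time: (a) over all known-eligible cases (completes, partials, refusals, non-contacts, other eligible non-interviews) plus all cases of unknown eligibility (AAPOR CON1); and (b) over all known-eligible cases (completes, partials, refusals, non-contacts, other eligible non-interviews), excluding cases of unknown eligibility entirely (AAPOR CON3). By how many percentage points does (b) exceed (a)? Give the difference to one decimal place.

Numerator: 563 + 60 + 268 + 33 = 924
Denominator: 563 + 60 + 268 + 100 + 33 + 406 = 1430
CON1 = 924 / 1430 = 0.6462
Denominator: 563 + 60 + 268 + 100 + 33 = 1024
CON3 = 924 / 1024 = 0.9023
Difference = 90.23 − 64.62 = 25.61 percentage points

25.6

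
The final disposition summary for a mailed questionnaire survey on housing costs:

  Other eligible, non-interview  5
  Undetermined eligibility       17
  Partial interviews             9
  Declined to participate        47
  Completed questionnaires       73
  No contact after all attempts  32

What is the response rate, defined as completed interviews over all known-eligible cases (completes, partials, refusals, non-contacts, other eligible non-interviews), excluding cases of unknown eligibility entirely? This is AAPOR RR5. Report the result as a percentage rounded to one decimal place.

44.0%

Num = 73
Base = 73 + 9 + 47 + 32 + 5 = 166
RR5 = 73 / 166 = 0.4398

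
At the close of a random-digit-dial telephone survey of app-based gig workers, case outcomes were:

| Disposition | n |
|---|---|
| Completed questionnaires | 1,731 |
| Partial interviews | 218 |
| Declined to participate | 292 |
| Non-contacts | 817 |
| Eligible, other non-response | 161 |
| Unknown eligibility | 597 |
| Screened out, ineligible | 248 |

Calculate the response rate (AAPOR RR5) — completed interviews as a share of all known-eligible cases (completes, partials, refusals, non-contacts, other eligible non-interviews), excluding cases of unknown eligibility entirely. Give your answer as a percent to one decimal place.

53.8%

Top = 1731
Base = 1731 + 218 + 292 + 817 + 161 = 3219
RR5 = 1731 / 3219 = 0.5377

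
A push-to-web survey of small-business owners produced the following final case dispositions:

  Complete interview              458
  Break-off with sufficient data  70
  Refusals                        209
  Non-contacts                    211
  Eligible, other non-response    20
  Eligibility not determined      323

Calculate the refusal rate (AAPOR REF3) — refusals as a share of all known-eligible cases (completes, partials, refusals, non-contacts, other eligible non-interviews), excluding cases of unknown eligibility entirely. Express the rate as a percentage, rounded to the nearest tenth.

21.6%

Numerator: 209
Denominator: 458 + 70 + 209 + 211 + 20 = 968
REF3 = 209 / 968 = 0.2159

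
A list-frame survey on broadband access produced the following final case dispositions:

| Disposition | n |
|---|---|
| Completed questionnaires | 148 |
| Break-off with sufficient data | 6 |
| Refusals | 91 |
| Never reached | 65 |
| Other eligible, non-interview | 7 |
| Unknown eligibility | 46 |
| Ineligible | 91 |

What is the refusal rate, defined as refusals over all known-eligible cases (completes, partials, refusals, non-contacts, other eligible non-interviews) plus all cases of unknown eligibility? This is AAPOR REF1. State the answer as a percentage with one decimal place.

25.1%

Numerator → 91
Denominator → 148 + 6 + 91 + 65 + 7 + 46 = 363
REF1 = 91 / 363 = 0.2507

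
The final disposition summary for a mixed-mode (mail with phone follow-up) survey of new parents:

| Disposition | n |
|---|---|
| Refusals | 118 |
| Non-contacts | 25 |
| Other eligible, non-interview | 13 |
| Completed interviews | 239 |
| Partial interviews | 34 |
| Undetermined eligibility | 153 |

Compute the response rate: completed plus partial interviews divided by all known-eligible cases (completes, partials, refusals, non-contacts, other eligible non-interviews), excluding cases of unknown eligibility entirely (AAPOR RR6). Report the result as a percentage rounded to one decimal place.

63.6%

Numerator = 239 + 34 = 273
Denominator = 239 + 34 + 118 + 25 + 13 = 429
RR6 = 273 / 429 = 0.6364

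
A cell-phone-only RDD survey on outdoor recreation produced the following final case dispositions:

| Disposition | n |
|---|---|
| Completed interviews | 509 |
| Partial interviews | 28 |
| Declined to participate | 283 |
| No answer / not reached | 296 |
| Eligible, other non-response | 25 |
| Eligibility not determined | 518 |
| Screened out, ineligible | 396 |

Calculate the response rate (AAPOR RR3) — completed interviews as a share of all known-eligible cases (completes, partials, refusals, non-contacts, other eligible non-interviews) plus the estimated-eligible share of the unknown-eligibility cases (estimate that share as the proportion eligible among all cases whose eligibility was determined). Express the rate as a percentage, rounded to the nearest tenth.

33.4%

Top → 509
Determined eligible → 509 + 28 + 283 + 296 + 25 = 1141
e = 1141 / (1141 + 396) = 1141 / 1537 = 0.7424
e × U → 0.7424 × 518 = 384.56
Base → 1141 + 384.56 = 1525.56
RR3 = 509 / 1525.56 = 0.3336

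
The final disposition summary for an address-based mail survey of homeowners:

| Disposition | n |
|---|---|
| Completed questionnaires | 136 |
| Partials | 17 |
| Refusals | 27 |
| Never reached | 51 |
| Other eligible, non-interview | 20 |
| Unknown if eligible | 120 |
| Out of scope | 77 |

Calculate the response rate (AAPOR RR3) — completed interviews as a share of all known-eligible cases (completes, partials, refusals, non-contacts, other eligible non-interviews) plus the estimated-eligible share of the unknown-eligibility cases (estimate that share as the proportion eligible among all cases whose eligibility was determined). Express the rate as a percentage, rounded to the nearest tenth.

39.7%

Top = 136
Determined eligible = 136 + 17 + 27 + 51 + 20 = 251
e = 251 / (251 + 77) = 251 / 328 = 0.7652
e × U = 0.7652 × 120 = 91.82
Denominator = 251 + 91.82 = 342.82
RR3 = 136 / 342.82 = 0.3967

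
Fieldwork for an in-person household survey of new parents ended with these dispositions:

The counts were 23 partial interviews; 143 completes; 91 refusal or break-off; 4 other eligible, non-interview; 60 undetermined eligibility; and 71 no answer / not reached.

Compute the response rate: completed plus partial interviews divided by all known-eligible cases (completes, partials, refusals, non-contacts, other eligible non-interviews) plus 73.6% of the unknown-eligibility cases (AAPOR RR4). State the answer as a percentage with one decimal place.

Top → 143 + 23 = 166
Eligible (known) → 143 + 23 + 91 + 71 + 4 = 332
e × U → 0.7360 × 60 = 44.16
Denom → 332 + 44.16 = 376.16
RR4 = 166 / 376.16 = 0.4413

44.1%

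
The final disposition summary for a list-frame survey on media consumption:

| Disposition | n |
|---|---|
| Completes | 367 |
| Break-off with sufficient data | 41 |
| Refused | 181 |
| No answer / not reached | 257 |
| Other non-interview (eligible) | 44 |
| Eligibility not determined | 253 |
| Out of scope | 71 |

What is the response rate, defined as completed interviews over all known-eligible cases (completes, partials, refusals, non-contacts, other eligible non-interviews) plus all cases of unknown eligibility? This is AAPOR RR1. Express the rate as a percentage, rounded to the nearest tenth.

Top: 367
Base: 367 + 41 + 181 + 257 + 44 + 253 = 1143
RR1 = 367 / 1143 = 0.3211

32.1%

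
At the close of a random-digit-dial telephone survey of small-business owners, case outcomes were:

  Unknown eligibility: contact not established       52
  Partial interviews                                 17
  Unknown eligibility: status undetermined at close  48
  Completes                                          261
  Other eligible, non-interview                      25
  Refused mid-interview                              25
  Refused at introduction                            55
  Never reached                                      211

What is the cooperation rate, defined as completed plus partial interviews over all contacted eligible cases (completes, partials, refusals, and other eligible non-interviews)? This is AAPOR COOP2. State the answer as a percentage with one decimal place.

Declined to participate = 55 + 25 = 80
Unknown eligibility = 52 + 48 = 100
Numerator → 261 + 17 = 278
Denominator → 261 + 17 + 80 + 25 = 383
COOP2 = 278 / 383 = 0.7258

72.6%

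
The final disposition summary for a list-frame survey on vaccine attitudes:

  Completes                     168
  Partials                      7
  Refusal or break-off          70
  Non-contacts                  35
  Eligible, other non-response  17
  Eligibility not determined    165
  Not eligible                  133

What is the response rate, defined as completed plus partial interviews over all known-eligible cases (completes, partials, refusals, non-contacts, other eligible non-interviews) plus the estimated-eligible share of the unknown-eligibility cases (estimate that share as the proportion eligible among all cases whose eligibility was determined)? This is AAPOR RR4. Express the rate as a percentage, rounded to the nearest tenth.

42.6%

Num → 168 + 7 = 175
Eligible (known) → 168 + 7 + 70 + 35 + 17 = 297
e = 297 / (297 + 133) = 297 / 430 = 0.6907
e × U → 0.6907 × 165 = 113.97
Denom → 297 + 113.97 = 410.97
RR4 = 175 / 410.97 = 0.4258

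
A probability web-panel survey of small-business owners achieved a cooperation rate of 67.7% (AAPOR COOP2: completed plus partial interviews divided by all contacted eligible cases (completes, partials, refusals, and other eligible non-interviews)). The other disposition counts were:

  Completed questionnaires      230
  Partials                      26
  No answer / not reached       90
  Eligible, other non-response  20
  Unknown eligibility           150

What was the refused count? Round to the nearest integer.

102

Numerator = 230 + 26 = 256
COOP2 = 256 / D = 0.677
D = 256 / 0.677 = 378.1
Other denominator terms total 276
refused = 378.1 − 276 ≈ 102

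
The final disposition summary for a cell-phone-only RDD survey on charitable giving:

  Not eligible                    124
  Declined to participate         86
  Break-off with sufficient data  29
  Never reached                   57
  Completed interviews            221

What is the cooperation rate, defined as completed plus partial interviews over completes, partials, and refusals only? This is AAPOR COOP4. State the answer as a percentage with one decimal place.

74.4%

Top → 221 + 29 = 250
Base → 221 + 29 + 86 = 336
COOP4 = 250 / 336 = 0.7440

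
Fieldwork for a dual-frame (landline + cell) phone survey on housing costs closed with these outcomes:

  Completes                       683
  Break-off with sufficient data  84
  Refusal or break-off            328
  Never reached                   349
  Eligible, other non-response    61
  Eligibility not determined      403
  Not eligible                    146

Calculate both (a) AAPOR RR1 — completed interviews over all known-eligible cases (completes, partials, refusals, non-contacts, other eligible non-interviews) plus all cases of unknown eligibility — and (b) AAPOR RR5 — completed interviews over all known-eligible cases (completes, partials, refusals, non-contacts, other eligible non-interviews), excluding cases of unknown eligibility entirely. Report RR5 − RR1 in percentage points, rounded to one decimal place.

Num → 683
Denom → 683 + 84 + 328 + 349 + 61 + 403 = 1908
RR1 = 683 / 1908 = 0.3580
Denom → 683 + 84 + 328 + 349 + 61 = 1505
RR5 = 683 / 1505 = 0.4538
Difference = 45.38 − 35.80 = 9.58 percentage points

9.6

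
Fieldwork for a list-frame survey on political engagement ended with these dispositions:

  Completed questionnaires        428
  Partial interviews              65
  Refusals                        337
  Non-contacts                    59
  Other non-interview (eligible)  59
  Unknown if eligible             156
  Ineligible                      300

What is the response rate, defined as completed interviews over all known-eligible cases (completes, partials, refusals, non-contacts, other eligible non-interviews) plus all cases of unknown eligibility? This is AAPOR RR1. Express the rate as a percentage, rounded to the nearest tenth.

38.8%

Top: 428
Denom: 428 + 65 + 337 + 59 + 59 + 156 = 1104
RR1 = 428 / 1104 = 0.3877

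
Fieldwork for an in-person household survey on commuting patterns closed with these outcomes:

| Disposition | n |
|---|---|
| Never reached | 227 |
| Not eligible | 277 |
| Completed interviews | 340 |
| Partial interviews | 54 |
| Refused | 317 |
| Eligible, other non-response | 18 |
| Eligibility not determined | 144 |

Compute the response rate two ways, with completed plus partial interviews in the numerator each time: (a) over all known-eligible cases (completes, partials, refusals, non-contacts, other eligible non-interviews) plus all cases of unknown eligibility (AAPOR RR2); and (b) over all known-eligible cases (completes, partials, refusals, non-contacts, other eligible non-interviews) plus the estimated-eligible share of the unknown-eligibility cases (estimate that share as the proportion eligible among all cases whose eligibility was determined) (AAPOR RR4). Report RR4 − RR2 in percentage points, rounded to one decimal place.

Top = 340 + 54 = 394
Denominator = 340 + 54 + 317 + 227 + 18 + 144 = 1100
RR2 = 394 / 1100 = 0.3582
Eligible (known) = 340 + 54 + 317 + 227 + 18 = 956
e = 956 / (956 + 277) = 956 / 1233 = 0.7753
Eligible share of unknowns = 0.7753 × 144 = 111.64
Denominator = 956 + 111.64 = 1067.64
RR4 = 394 / 1067.64 = 0.3690
Difference = 36.90 − 35.82 = 1.08 percentage points

1.1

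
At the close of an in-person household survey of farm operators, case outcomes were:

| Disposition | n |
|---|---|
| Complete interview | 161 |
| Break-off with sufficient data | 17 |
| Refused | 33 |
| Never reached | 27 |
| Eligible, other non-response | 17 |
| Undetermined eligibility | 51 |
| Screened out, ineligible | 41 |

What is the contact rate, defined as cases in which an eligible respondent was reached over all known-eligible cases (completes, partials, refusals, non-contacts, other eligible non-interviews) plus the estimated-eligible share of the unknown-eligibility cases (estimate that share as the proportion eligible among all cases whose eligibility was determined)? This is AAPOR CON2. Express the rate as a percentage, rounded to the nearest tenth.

76.3%

Top → 161 + 17 + 33 + 17 = 228
Known eligible → 161 + 17 + 33 + 27 + 17 = 255
e = 255 / (255 + 41) = 255 / 296 = 0.8615
Eligible share of unknowns → 0.8615 × 51 = 43.94
Denominator → 255 + 43.94 = 298.94
CON2 = 228 / 298.94 = 0.7627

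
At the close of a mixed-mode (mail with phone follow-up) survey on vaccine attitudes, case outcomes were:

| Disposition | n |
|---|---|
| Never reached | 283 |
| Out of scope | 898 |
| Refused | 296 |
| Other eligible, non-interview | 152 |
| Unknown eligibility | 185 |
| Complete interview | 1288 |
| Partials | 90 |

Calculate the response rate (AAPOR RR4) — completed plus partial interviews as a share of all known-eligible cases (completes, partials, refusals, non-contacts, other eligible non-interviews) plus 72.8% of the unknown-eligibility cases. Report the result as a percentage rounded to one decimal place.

Numerator: 1288 + 90 = 1378
Eligible (known): 1288 + 90 + 296 + 283 + 152 = 2109
Estimated eligible among unknowns: 0.7280 × 185 = 134.68
Denom: 2109 + 134.68 = 2243.68
RR4 = 1378 / 2243.68 = 0.6142

61.4%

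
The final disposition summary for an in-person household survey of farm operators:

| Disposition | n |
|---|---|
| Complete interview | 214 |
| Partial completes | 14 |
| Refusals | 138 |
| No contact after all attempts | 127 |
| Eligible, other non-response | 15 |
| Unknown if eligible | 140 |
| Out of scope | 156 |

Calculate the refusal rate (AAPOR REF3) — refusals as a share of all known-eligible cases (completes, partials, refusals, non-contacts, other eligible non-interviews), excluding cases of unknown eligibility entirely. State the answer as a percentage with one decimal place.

Top = 138
Denom = 214 + 14 + 138 + 127 + 15 = 508
REF3 = 138 / 508 = 0.2717

27.2%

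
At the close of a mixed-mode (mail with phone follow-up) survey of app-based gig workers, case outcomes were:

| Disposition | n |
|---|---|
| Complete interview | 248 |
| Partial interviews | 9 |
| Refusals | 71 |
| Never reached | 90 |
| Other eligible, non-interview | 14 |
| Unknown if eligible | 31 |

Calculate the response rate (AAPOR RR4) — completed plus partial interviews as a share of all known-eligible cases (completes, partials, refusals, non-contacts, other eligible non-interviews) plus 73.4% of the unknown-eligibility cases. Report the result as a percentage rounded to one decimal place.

56.5%

Num → 248 + 9 = 257
Determined eligible → 248 + 9 + 71 + 90 + 14 = 432
Eligible share of unknowns → 0.7340 × 31 = 22.75
Denom → 432 + 22.75 = 454.75
RR4 = 257 / 454.75 = 0.5651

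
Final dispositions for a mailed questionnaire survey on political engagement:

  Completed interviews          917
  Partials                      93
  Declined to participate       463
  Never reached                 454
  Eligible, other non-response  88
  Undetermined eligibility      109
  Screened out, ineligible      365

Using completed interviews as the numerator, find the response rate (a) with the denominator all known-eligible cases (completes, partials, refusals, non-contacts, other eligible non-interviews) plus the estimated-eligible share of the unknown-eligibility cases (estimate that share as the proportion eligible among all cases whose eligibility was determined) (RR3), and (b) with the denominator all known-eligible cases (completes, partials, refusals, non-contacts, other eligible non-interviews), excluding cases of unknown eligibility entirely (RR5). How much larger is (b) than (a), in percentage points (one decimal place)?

Top = 917
Known eligible = 917 + 93 + 463 + 454 + 88 = 2015
e = 2015 / (2015 + 365) = 2015 / 2380 = 0.8466
Eligible share of unknowns = 0.8466 × 109 = 92.28
Denom = 2015 + 92.28 = 2107.28
RR3 = 917 / 2107.28 = 0.4352
Denom = 917 + 93 + 463 + 454 + 88 = 2015
RR5 = 917 / 2015 = 0.4551
Difference = 45.51 − 43.52 = 1.99 percentage points

2.0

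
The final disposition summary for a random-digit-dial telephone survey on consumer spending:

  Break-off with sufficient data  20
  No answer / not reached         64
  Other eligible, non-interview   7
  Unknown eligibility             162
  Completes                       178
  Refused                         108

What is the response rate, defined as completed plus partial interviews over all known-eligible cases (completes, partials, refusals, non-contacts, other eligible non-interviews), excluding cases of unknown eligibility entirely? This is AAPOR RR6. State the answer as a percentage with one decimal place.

Top = 178 + 20 = 198
Denominator = 178 + 20 + 108 + 64 + 7 = 377
RR6 = 198 / 377 = 0.5252

52.5%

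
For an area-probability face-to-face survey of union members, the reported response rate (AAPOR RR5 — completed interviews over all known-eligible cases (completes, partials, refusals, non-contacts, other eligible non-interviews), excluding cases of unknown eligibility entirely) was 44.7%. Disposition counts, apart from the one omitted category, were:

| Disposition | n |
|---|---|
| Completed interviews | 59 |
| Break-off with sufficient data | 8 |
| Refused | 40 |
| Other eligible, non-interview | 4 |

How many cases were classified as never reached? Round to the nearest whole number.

21

RR5 = 59 / D = 0.447
D = 59 / 0.447 = 132.0
Rest of base = 111
never reached = 132.0 − 111 ≈ 21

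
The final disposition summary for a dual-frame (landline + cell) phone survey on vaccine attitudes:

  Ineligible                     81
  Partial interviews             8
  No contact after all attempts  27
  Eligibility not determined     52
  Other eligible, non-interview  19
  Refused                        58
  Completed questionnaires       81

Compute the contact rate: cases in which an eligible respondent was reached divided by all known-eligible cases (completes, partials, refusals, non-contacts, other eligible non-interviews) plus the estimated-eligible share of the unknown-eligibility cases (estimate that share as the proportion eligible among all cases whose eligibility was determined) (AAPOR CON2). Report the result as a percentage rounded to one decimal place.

Top: 81 + 8 + 58 + 19 = 166
Determined eligible: 81 + 8 + 58 + 27 + 19 = 193
e = 193 / (193 + 81) = 193 / 274 = 0.7044
e × U: 0.7044 × 52 = 36.63
Denominator: 193 + 36.63 = 229.63
CON2 = 166 / 229.63 = 0.7229

72.3%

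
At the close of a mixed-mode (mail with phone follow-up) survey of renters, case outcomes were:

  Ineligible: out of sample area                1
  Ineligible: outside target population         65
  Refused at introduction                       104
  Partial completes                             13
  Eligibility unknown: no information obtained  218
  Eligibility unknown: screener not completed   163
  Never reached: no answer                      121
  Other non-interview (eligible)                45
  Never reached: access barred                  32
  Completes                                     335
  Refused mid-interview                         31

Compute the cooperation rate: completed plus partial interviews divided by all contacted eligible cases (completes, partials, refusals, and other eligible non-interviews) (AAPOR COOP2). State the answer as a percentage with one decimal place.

65.9%

Refusals = 104 + 31 = 135
No answer / not reached = 121 + 32 = 153
Eligibility not determined = 163 + 218 = 381
Screened out, ineligible = 65 + 1 = 66
Numerator: 335 + 13 = 348
Base: 335 + 13 + 135 + 45 = 528
COOP2 = 348 / 528 = 0.6591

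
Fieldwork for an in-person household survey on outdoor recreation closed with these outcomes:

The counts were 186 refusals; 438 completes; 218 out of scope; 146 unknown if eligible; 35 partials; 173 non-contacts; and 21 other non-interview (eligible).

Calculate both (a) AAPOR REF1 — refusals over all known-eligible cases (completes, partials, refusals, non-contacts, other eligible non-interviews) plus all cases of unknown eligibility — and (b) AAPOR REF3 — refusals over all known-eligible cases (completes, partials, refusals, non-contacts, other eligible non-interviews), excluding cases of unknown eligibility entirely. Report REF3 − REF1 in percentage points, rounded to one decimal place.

3.2

Numerator → 186
Denominator → 438 + 35 + 186 + 173 + 21 + 146 = 999
REF1 = 186 / 999 = 0.1862
Denominator → 438 + 35 + 186 + 173 + 21 = 853
REF3 = 186 / 853 = 0.2181
Difference = 21.81 − 18.62 = 3.19 percentage points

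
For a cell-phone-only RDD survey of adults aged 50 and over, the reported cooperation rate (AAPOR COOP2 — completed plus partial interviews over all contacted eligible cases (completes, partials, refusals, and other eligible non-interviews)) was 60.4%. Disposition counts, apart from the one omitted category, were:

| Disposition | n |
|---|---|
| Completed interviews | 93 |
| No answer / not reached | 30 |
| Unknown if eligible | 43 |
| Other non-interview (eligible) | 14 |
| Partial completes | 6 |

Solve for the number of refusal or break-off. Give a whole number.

51

Num → 93 + 6 = 99
COOP2 = 99 / D = 0.604
D = 99 / 0.604 = 163.9
Remaining denominator categories sum to 113
refusal or break-off = 163.9 − 113 ≈ 51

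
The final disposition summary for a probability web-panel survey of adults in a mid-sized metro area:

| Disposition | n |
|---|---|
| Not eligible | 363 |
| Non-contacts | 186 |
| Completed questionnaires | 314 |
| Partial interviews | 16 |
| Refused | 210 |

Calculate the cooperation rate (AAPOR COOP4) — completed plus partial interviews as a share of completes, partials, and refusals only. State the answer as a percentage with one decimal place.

61.1%

Top = 314 + 16 = 330
Denom = 314 + 16 + 210 = 540
COOP4 = 330 / 540 = 0.6111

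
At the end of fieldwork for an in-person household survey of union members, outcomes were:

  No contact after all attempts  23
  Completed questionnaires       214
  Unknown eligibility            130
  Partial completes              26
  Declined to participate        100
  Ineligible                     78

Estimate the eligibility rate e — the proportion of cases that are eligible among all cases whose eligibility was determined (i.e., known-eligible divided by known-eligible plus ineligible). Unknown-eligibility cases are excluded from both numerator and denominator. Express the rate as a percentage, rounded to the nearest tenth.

82.3%

Eligible (known): 214 + 26 + 100 + 23 = 363
e = 363 / (363 + 78) = 363 / 441 = 0.8231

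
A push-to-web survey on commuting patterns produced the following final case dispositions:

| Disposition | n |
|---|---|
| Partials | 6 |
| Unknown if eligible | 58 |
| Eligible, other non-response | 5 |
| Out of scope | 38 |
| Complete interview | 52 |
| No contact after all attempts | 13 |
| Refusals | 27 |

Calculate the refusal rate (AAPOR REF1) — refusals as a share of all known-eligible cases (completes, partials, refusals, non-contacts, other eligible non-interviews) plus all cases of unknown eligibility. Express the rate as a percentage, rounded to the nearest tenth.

Numerator: 27
Denom: 52 + 6 + 27 + 13 + 5 + 58 = 161
REF1 = 27 / 161 = 0.1677

16.8%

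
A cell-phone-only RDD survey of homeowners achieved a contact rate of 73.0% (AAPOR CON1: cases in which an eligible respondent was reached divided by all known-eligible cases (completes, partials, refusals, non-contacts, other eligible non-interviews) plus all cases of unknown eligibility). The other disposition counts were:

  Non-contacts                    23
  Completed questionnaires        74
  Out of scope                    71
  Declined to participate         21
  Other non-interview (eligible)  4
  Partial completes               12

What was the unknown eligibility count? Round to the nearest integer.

Num → 74 + 12 + 21 + 4 = 111
CON1 = 111 / D = 0.730
D = 111 / 0.730 = 152.1
Remaining denominator categories sum to 134
unknown eligibility = 152.1 − 134 ≈ 18

18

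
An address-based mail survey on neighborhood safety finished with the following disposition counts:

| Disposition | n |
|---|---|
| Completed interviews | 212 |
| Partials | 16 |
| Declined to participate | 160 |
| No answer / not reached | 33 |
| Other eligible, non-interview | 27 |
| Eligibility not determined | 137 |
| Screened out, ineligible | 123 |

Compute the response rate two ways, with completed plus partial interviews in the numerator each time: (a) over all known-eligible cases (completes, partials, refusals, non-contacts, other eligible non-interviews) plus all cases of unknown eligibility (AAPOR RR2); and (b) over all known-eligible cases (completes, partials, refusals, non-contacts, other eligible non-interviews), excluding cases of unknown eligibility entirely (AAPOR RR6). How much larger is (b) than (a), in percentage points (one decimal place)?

Top: 212 + 16 = 228
Base: 212 + 16 + 160 + 33 + 27 + 137 = 585
RR2 = 228 / 585 = 0.3897
Base: 212 + 16 + 160 + 33 + 27 = 448
RR6 = 228 / 448 = 0.5089
Difference = 50.89 − 38.97 = 11.92 percentage points

11.9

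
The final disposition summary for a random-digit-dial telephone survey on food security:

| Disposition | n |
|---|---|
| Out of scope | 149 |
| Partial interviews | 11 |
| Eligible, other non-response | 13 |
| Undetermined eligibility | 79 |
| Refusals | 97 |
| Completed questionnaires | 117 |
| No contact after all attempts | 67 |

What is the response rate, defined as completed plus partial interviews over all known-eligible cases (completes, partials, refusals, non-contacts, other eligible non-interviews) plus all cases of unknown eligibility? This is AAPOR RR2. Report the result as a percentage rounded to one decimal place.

33.3%

Numerator = 117 + 11 = 128
Denominator = 117 + 11 + 97 + 67 + 13 + 79 = 384
RR2 = 128 / 384 = 0.3333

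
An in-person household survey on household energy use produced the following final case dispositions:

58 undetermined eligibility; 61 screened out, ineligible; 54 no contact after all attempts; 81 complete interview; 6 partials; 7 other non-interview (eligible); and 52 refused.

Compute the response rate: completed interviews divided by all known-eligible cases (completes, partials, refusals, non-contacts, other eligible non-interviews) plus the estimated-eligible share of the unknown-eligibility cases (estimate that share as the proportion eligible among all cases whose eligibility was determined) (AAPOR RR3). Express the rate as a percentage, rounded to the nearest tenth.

Top = 81
Known eligible = 81 + 6 + 52 + 54 + 7 = 200
e = 200 / (200 + 61) = 200 / 261 = 0.7663
Estimated eligible among unknowns = 0.7663 × 58 = 44.45
Denominator = 200 + 44.45 = 244.45
RR3 = 81 / 244.45 = 0.3314

33.1%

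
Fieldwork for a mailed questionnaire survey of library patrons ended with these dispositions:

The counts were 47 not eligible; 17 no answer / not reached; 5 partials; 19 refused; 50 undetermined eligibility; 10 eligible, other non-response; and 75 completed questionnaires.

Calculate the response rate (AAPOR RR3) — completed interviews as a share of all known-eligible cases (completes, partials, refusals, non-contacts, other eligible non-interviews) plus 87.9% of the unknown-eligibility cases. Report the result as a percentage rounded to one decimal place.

44.1%

Numerator = 75
Eligible (known) = 75 + 5 + 19 + 17 + 10 = 126
Eligible share of unknowns = 0.8790 × 50 = 43.95
Denom = 126 + 43.95 = 169.95
RR3 = 75 / 169.95 = 0.4413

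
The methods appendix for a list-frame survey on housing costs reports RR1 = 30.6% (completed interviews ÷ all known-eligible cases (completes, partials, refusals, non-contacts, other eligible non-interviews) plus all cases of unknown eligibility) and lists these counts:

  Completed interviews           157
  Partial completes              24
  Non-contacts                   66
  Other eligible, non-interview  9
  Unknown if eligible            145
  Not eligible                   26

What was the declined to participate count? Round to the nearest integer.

RR1 = 157 / D = 0.306
D = 157 / 0.306 = 513.1
Remaining denominator categories sum to 401
declined to participate = 513.1 − 401 ≈ 112

112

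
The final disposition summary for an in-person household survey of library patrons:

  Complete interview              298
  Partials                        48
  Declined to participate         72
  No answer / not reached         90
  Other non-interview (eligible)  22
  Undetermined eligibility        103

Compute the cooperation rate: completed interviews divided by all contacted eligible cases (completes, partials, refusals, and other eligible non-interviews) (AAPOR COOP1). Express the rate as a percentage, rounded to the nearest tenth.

67.7%

Top → 298
Denominator → 298 + 48 + 72 + 22 = 440
COOP1 = 298 / 440 = 0.6773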